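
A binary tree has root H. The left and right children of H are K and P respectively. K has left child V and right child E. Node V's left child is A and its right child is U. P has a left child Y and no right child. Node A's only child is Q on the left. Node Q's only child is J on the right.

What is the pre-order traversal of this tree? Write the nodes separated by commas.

Pre-order visits the node, then its left subtree, then its right subtree.
Visit H.
At H: go left to K.
  Visit K.
  At K: go left to V.
    Visit V.
    At V: go left to A.
      Visit A.
      At A: go left to Q.
        Visit Q.
        At Q: no left child.
        At Q: go right to J.
          J is a leaf — visit J.
      At A: no right child.
    At V: go right to U.
      U is a leaf — visit U.
  At K: go right to E.
    E is a leaf — visit E.
At H: go right to P.
  Visit P.
  At P: go left to Y.
    Y is a leaf — visit Y.
  At P: no right child.

H, K, V, A, Q, J, U, E, P, Y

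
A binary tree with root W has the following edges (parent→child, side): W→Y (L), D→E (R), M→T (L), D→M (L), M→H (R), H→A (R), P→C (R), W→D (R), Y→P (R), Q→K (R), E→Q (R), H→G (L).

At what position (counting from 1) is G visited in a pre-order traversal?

9

Pre-order visits the node, then its left subtree, then its right subtree.
Visit W.
At W: go left to Y.
  Visit Y.
  At Y: no left child.
  At Y: go right to P.
    Visit P.
    At P: no left child.
    At P: go right to C.
      C is a leaf — visit C.
At W: go right to D.
  Visit D.
  At D: go left to M.
    Visit M.
    At M: go left to T.
      T is a leaf — visit T.
    At M: go right to H.
      Visit H.
      At H: go left to G.
        G is a leaf — visit G.
      At H: go right to A.
        A is a leaf — visit A.
  At D: go right to E.
    Visit E.
    At E: no left child.
    At E: go right to Q.
      Visit Q.
      At Q: no left child.
      At Q: go right to K.
        K is a leaf — visit K.
Full pre-order sequence: W, Y, P, C, D, M, T, H, G, A, E, Q, K.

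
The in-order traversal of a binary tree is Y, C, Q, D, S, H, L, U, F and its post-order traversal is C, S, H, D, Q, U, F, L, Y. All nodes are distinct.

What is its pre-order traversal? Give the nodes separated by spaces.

The last element of post-order is the root; it splits in-order into left and right subtrees.
Root Y: left subtree has 0 nodes { }, right has 8 {C, Q, D, S, H, L, U, F}.
  Root L: left subtree has 5 nodes {C, Q, D, S, H}, right has 2 {U, F}.
    Root Q: left subtree has 1 node {C}, right has 3 {D, S, H}.
      Root D: left subtree has 0 nodes { }, right has 2 {S, H}.
        Root H: left subtree has 1 node {S}, right has 0 { }.
    Root F: left subtree has 1 node {U}, right has 0 { }.

Y L Q C D H S F U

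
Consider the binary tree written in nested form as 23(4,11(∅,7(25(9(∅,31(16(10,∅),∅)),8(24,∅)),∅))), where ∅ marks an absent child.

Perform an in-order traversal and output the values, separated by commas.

4, 23, 11, 9, 10, 16, 31, 25, 24, 8, 7

In-order visits the left subtree, then the node, then the right subtree.
At 23: go left to 4.
  4 is a leaf — visit 4.
Visit 23.
At 23: go right to 11.
  At 11: no left child.
  Visit 11.
  At 11: go right to 7.
    At 7: go left to 25.
      At 25: go left to 9.
        At 9: no left child.
        Visit 9.
        At 9: go right to 31.
          At 31: go left to 16.
            At 16: go left to 10.
              10 is a leaf — visit 10.
            Visit 16.
            At 16: no right child.
          Visit 31.
          At 31: no right child.
      Visit 25.
      At 25: go right to 8.
        At 8: go left to 24.
          24 is a leaf — visit 24.
        Visit 8.
        At 8: no right child.
    Visit 7.
    At 7: no right child.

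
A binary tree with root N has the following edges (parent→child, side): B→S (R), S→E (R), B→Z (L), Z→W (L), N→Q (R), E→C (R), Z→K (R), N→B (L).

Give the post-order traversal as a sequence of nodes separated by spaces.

Post-order visits the left subtree, then the right subtree, then the node.
At N: go left to B.
  At B: go left to Z.
    At Z: go left to W.
      W is a leaf — visit W.
    At Z: go right to K.
      K is a leaf — visit K.
    Visit Z.
  At B: go right to S.
    At S: no left child.
    At S: go right to E.
      At E: no left child.
      At E: go right to C.
        C is a leaf — visit C.
      Visit E.
    Visit S.
  Visit B.
At N: go right to Q.
  Q is a leaf — visit Q.
Visit N.

W K Z C E S B Q N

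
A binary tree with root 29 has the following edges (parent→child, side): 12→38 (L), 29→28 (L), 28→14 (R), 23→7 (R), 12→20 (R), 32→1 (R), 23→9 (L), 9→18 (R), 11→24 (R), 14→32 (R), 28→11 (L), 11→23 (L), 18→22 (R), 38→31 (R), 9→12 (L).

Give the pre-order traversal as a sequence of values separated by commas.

29, 28, 11, 23, 9, 12, 38, 31, 20, 18, 22, 7, 24, 14, 32, 1

Pre-order visits the node, then its left subtree, then its right subtree.
Visit 29.
At 29: go left to 28.
  Visit 28.
  At 28: go left to 11.
    Visit 11.
    At 11: go left to 23.
      Visit 23.
      At 23: go left to 9.
        Visit 9.
        At 9: go left to 12.
          Visit 12.
          At 12: go left to 38.
            Visit 38.
            At 38: no left child.
            At 38: go right to 31.
              31 is a leaf — visit 31.
          At 12: go right to 20.
            20 is a leaf — visit 20.
        At 9: go right to 18.
          Visit 18.
          At 18: no left child.
          At 18: go right to 22.
            22 is a leaf — visit 22.
      At 23: go right to 7.
        7 is a leaf — visit 7.
    At 11: go right to 24.
      24 is a leaf — visit 24.
  At 28: go right to 14.
    Visit 14.
    At 14: no left child.
    At 14: go right to 32.
      Visit 32.
      At 32: no left child.
      At 32: go right to 1.
        1 is a leaf — visit 1.
At 29: no right child.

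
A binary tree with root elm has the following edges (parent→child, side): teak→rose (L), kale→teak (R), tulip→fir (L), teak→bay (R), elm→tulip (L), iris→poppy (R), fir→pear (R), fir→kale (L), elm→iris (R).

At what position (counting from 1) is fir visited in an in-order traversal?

In-order visits the left subtree, then the node, then the right subtree.
At elm: go left to tulip.
  At tulip: go left to fir.
    At fir: go left to kale.
      At kale: no left child.
      Visit kale.
      At kale: go right to teak.
        At teak: go left to rose.
          rose is a leaf — visit rose.
        Visit teak.
        At teak: go right to bay.
          bay is a leaf — visit bay.
    Visit fir.
    At fir: go right to pear.
      pear is a leaf — visit pear.
  Visit tulip.
  At tulip: no right child.
Visit elm.
At elm: go right to iris.
  At iris: no left child.
  Visit iris.
  At iris: go right to poppy.
    poppy is a leaf — visit poppy.
Full in-order sequence: kale, rose, teak, bay, fir, pear, tulip, elm, iris, poppy.

5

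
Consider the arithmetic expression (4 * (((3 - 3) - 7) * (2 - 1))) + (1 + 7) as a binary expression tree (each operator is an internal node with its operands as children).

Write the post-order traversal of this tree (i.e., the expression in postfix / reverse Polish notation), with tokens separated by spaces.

4 3 3 - 7 - 2 1 - * * 1 7 + +

Post-order on an expression tree gives postfix notation: for each operator, emit left operand, right operand, then the operator.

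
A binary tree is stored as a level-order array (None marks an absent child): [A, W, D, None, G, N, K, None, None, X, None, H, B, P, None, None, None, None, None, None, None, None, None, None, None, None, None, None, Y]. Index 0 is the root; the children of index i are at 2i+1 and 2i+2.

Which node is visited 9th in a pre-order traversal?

Pre-order visits the node, then its left subtree, then its right subtree.
Visit A.
At A: go left to W.
  Visit W.
  At W: no left child.
  At W: go right to G.
    Visit G.
    At G: go left to X.
      X is a leaf — visit X.
    At G: no right child.
At A: go right to D.
  Visit D.
  At D: go left to N.
    Visit N.
    At N: go left to H.
      H is a leaf — visit H.
    At N: go right to B.
      B is a leaf — visit B.
  At D: go right to K.
    Visit K.
    At K: go left to P.
      Visit P.
      At P: no left child.
      At P: go right to Y.
        Y is a leaf — visit Y.
    At K: no right child.
Full pre-order sequence: A, W, G, X, D, N, H, B, K, P, Y.

K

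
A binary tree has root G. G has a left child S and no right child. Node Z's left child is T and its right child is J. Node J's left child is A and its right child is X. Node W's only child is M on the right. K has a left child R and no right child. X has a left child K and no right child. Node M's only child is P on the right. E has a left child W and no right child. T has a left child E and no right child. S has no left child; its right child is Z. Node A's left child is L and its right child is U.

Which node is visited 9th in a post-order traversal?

R

Post-order visits the left subtree, then the right subtree, then the node.
At G: go left to S.
  At S: no left child.
  At S: go right to Z.
    At Z: go left to T.
      At T: go left to E.
        At E: go left to W.
          At W: no left child.
          At W: go right to M.
            At M: no left child.
            At M: go right to P.
              P is a leaf — visit P.
            Visit M.
          Visit W.
        At E: no right child.
        Visit E.
      At T: no right child.
      Visit T.
    At Z: go right to J.
      At J: go left to A.
        At A: go left to L.
          L is a leaf — visit L.
        At A: go right to U.
          U is a leaf — visit U.
        Visit A.
      At J: go right to X.
        At X: go left to K.
          At K: go left to R.
            R is a leaf — visit R.
          At K: no right child.
          Visit K.
        At X: no right child.
        Visit X.
      Visit J.
    Visit Z.
  Visit S.
At G: no right child.
Visit G.
Full post-order sequence: P, M, W, E, T, L, U, A, R, K, X, J, Z, S, G.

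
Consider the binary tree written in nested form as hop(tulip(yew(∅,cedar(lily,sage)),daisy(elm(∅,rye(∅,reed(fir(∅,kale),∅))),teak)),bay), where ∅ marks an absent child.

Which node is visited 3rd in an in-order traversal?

cedar

In-order visits the left subtree, then the node, then the right subtree.
At hop: go left to tulip.
  At tulip: go left to yew.
    At yew: no left child.
    Visit yew.
    At yew: go right to cedar.
      At cedar: go left to lily.
        lily is a leaf — visit lily.
      Visit cedar.
      At cedar: go right to sage.
        sage is a leaf — visit sage.
  Visit tulip.
  At tulip: go right to daisy.
    At daisy: go left to elm.
      At elm: no left child.
      Visit elm.
      At elm: go right to rye.
        At rye: no left child.
        Visit rye.
        At rye: go right to reed.
          At reed: go left to fir.
            At fir: no left child.
            Visit fir.
            At fir: go right to kale.
              kale is a leaf — visit kale.
          Visit reed.
          At reed: no right child.
    Visit daisy.
    At daisy: go right to teak.
      teak is a leaf — visit teak.
Visit hop.
At hop: go right to bay.
  bay is a leaf — visit bay.
Full in-order sequence: yew, lily, cedar, sage, tulip, elm, rye, fir, kale, reed, daisy, teak, hop, bay.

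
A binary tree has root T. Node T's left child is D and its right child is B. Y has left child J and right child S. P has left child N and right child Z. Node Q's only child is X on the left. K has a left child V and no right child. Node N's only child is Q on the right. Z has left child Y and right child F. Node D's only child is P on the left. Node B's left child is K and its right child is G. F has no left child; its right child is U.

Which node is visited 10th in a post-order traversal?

Post-order visits the left subtree, then the right subtree, then the node.
At T: go left to D.
  At D: go left to P.
    At P: go left to N.
      At N: no left child.
      At N: go right to Q.
        At Q: go left to X.
          X is a leaf — visit X.
        At Q: no right child.
        Visit Q.
      Visit N.
    At P: go right to Z.
      At Z: go left to Y.
        At Y: go left to J.
          J is a leaf — visit J.
        At Y: go right to S.
          S is a leaf — visit S.
        Visit Y.
      At Z: go right to F.
        At F: no left child.
        At F: go right to U.
          U is a leaf — visit U.
        Visit F.
      Visit Z.
    Visit P.
  At D: no right child.
  Visit D.
At T: go right to B.
  At B: go left to K.
    At K: go left to V.
      V is a leaf — visit V.
    At K: no right child.
    Visit K.
  At B: go right to G.
    G is a leaf — visit G.
  Visit B.
Visit T.
Full post-order sequence: X, Q, N, J, S, Y, U, F, Z, P, D, V, K, G, B, T.

P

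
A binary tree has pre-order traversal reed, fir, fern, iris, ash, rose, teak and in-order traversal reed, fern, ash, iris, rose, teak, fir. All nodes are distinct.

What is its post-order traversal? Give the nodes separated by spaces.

ash teak rose iris fern fir reed

The first element of pre-order is the root; it splits in-order into left and right subtrees.
Root reed: left subtree has 0 nodes { }, right has 6 {fern, ash, iris, rose, teak, fir}.
  Root fir: left subtree has 5 nodes {fern, ash, iris, rose, teak}, right has 0 { }.
    Root fern: left subtree has 0 nodes { }, right has 4 {ash, iris, rose, teak}.
      Root iris: left subtree has 1 node {ash}, right has 2 {rose, teak}.
        Root rose: left subtree has 0 nodes { }, right has 1 {teak}.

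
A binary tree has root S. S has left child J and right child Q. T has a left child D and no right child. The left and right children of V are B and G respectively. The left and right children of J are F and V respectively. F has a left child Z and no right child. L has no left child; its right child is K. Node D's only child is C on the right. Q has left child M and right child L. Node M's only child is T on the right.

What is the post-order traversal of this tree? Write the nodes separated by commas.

Post-order visits the left subtree, then the right subtree, then the node.
At S: go left to J.
  At J: go left to F.
    At F: go left to Z.
      Z is a leaf — visit Z.
    At F: no right child.
    Visit F.
  At J: go right to V.
    At V: go left to B.
      B is a leaf — visit B.
    At V: go right to G.
      G is a leaf — visit G.
    Visit V.
  Visit J.
At S: go right to Q.
  At Q: go left to M.
    At M: no left child.
    At M: go right to T.
      At T: go left to D.
        At D: no left child.
        At D: go right to C.
          C is a leaf — visit C.
        Visit D.
      At T: no right child.
      Visit T.
    Visit M.
  At Q: go right to L.
    At L: no left child.
    At L: go right to K.
      K is a leaf — visit K.
    Visit L.
  Visit Q.
Visit S.

Z, F, B, G, V, J, C, D, T, M, K, L, Q, S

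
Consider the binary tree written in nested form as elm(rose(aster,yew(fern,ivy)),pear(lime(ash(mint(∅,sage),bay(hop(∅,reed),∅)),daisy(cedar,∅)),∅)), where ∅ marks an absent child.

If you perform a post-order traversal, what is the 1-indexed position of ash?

Post-order visits the left subtree, then the right subtree, then the node.
At elm: go left to rose.
  At rose: go left to aster.
    aster is a leaf — visit aster.
  At rose: go right to yew.
    At yew: go left to fern.
      fern is a leaf — visit fern.
    At yew: go right to ivy.
      ivy is a leaf — visit ivy.
    Visit yew.
  Visit rose.
At elm: go right to pear.
  At pear: go left to lime.
    At lime: go left to ash.
      At ash: go left to mint.
        At mint: no left child.
        At mint: go right to sage.
          sage is a leaf — visit sage.
        Visit mint.
      At ash: go right to bay.
        At bay: go left to hop.
          At hop: no left child.
          At hop: go right to reed.
            reed is a leaf — visit reed.
          Visit hop.
        At bay: no right child.
        Visit bay.
      Visit ash.
    At lime: go right to daisy.
      At daisy: go left to cedar.
        cedar is a leaf — visit cedar.
      At daisy: no right child.
      Visit daisy.
    Visit lime.
  At pear: no right child.
  Visit pear.
Visit elm.
Full post-order sequence: aster, fern, ivy, yew, rose, sage, mint, reed, hop, bay, ash, cedar, daisy, lime, pear, elm.

11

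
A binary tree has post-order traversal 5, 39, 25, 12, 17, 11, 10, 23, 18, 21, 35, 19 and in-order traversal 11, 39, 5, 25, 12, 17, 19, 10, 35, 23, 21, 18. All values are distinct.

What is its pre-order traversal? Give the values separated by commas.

19, 11, 17, 12, 25, 39, 5, 35, 10, 21, 23, 18

The last element of post-order is the root; it splits in-order into left and right subtrees.
Root 19: left subtree has 6 nodes {11, 39, 5, 25, 12, 17}, right has 5 {10, 35, 23, 21, 18}.
  Root 11: left subtree has 0 nodes { }, right has 5 {39, 5, 25, 12, 17}.
    Root 17: left subtree has 4 nodes {39, 5, 25, 12}, right has 0 { }.
      Root 12: left subtree has 3 nodes {39, 5, 25}, right has 0 { }.
        Root 25: left subtree has 2 nodes {39, 5}, right has 0 { }.
          Root 39: left subtree has 0 nodes { }, right has 1 {5}.
  Root 35: left subtree has 1 node {10}, right has 3 {23, 21, 18}.
    Root 21: left subtree has 1 node {23}, right has 1 {18}.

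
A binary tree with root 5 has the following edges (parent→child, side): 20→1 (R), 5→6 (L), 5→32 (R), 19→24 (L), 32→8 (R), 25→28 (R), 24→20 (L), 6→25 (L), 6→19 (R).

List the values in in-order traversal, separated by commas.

In-order visits the left subtree, then the node, then the right subtree.
At 5: go left to 6.
  At 6: go left to 25.
    At 25: no left child.
    Visit 25.
    At 25: go right to 28.
      28 is a leaf — visit 28.
  Visit 6.
  At 6: go right to 19.
    At 19: go left to 24.
      At 24: go left to 20.
        At 20: no left child.
        Visit 20.
        At 20: go right to 1.
          1 is a leaf — visit 1.
      Visit 24.
      At 24: no right child.
    Visit 19.
    At 19: no right child.
Visit 5.
At 5: go right to 32.
  At 32: no left child.
  Visit 32.
  At 32: go right to 8.
    8 is a leaf — visit 8.

25, 28, 6, 20, 1, 24, 19, 5, 32, 8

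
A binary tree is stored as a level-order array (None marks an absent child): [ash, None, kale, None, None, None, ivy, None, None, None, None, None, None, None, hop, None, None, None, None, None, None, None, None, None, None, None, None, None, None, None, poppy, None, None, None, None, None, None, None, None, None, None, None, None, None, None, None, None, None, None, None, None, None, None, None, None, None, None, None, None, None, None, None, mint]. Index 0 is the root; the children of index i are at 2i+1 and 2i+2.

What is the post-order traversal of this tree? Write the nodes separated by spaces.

mint poppy hop ivy kale ash

Post-order visits the left subtree, then the right subtree, then the node.
At ash: no left child.
At ash: go right to kale.
  At kale: no left child.
  At kale: go right to ivy.
    At ivy: no left child.
    At ivy: go right to hop.
      At hop: no left child.
      At hop: go right to poppy.
        At poppy: no left child.
        At poppy: go right to mint.
          mint is a leaf — visit mint.
        Visit poppy.
      Visit hop.
    Visit ivy.
  Visit kale.
Visit ash.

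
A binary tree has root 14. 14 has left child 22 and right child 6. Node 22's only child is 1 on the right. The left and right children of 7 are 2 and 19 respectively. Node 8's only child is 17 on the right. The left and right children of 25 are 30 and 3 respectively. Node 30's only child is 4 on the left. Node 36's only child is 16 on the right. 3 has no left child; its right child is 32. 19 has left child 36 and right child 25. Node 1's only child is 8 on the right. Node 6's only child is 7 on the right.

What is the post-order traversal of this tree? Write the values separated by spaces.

17 8 1 22 2 16 36 4 30 32 3 25 19 7 6 14

Post-order visits the left subtree, then the right subtree, then the node.
At 14: go left to 22.
  At 22: no left child.
  At 22: go right to 1.
    At 1: no left child.
    At 1: go right to 8.
      At 8: no left child.
      At 8: go right to 17.
        17 is a leaf — visit 17.
      Visit 8.
    Visit 1.
  Visit 22.
At 14: go right to 6.
  At 6: no left child.
  At 6: go right to 7.
    At 7: go left to 2.
      2 is a leaf — visit 2.
    At 7: go right to 19.
      At 19: go left to 36.
        At 36: no left child.
        At 36: go right to 16.
          16 is a leaf — visit 16.
        Visit 36.
      At 19: go right to 25.
        At 25: go left to 30.
          At 30: go left to 4.
            4 is a leaf — visit 4.
          At 30: no right child.
          Visit 30.
        At 25: go right to 3.
          At 3: no left child.
          At 3: go right to 32.
            32 is a leaf — visit 32.
          Visit 3.
        Visit 25.
      Visit 19.
    Visit 7.
  Visit 6.
Visit 14.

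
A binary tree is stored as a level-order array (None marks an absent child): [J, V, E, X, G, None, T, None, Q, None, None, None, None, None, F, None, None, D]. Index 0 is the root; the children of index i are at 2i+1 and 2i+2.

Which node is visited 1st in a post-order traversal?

D

Post-order visits the left subtree, then the right subtree, then the node.
At J: go left to V.
  At V: go left to X.
    At X: no left child.
    At X: go right to Q.
      At Q: go left to D.
        D is a leaf — visit D.
      At Q: no right child.
      Visit Q.
    Visit X.
  At V: go right to G.
    G is a leaf — visit G.
  Visit V.
At J: go right to E.
  At E: no left child.
  At E: go right to T.
    At T: no left child.
    At T: go right to F.
      F is a leaf — visit F.
    Visit T.
  Visit E.
Visit J.
Full post-order sequence: D, Q, X, G, V, F, T, E, J.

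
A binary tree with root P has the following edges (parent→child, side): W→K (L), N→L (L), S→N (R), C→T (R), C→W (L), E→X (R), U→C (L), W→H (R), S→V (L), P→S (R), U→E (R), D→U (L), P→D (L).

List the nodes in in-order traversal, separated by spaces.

K W H C T U E X D P V S L N

In-order visits the left subtree, then the node, then the right subtree.
At P: go left to D.
  At D: go left to U.
    At U: go left to C.
      At C: go left to W.
        At W: go left to K.
          K is a leaf — visit K.
        Visit W.
        At W: go right to H.
          H is a leaf — visit H.
      Visit C.
      At C: go right to T.
        T is a leaf — visit T.
    Visit U.
    At U: go right to E.
      At E: no left child.
      Visit E.
      At E: go right to X.
        X is a leaf — visit X.
  Visit D.
  At D: no right child.
Visit P.
At P: go right to S.
  At S: go left to V.
    V is a leaf — visit V.
  Visit S.
  At S: go right to N.
    At N: go left to L.
      L is a leaf — visit L.
    Visit N.
    At N: no right child.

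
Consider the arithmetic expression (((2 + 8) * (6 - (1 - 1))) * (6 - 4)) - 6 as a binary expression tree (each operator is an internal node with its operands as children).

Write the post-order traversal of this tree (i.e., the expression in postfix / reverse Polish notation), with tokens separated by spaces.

Post-order on an expression tree gives postfix notation: for each operator, emit left operand, right operand, then the operator.

2 8 + 6 1 1 - - * 6 4 - * 6 -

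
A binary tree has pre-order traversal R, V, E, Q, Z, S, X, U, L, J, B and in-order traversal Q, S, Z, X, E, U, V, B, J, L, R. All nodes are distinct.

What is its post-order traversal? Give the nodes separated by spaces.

The first element of pre-order is the root; it splits in-order into left and right subtrees.
Root R: left subtree has 10 nodes {Q, S, Z, X, E, U, V, B, J, L}, right has 0 { }.
  Root V: left subtree has 6 nodes {Q, S, Z, X, E, U}, right has 3 {B, J, L}.
    Root E: left subtree has 4 nodes {Q, S, Z, X}, right has 1 {U}.
      Root Q: left subtree has 0 nodes { }, right has 3 {S, Z, X}.
        Root Z: left subtree has 1 node {S}, right has 1 {X}.
    Root L: left subtree has 2 nodes {B, J}, right has 0 { }.
      Root J: left subtree has 1 node {B}, right has 0 { }.

S X Z Q U E B J L V R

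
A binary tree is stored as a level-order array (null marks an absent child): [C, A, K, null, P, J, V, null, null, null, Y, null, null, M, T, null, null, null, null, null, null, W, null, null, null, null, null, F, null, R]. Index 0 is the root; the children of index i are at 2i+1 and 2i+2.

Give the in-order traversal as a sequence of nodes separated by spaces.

In-order visits the left subtree, then the node, then the right subtree.
At C: go left to A.
  At A: no left child.
  Visit A.
  At A: go right to P.
    At P: no left child.
    Visit P.
    At P: go right to Y.
      At Y: go left to W.
        W is a leaf — visit W.
      Visit Y.
      At Y: no right child.
Visit C.
At C: go right to K.
  At K: go left to J.
    J is a leaf — visit J.
  Visit K.
  At K: go right to V.
    At V: go left to M.
      At M: go left to F.
        F is a leaf — visit F.
      Visit M.
      At M: no right child.
    Visit V.
    At V: go right to T.
      At T: go left to R.
        R is a leaf — visit R.
      Visit T.
      At T: no right child.

A P W Y C J K F M V R T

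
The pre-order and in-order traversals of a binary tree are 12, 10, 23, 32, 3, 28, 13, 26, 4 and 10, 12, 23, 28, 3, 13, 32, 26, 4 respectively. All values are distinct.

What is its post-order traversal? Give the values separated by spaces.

10 28 13 3 4 26 32 23 12

The first element of pre-order is the root; it splits in-order into left and right subtrees.
Root 12: left subtree has 1 node {10}, right has 7 {23, 28, 3, 13, 32, 26, 4}.
  Root 23: left subtree has 0 nodes { }, right has 6 {28, 3, 13, 32, 26, 4}.
    Root 32: left subtree has 3 nodes {28, 3, 13}, right has 2 {26, 4}.
      Root 3: left subtree has 1 node {28}, right has 1 {13}.
      Root 26: left subtree has 0 nodes { }, right has 1 {4}.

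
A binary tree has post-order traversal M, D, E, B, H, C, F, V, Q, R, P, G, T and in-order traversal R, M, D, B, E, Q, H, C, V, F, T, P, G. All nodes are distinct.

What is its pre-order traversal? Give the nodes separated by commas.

The last element of post-order is the root; it splits in-order into left and right subtrees.
Root T: left subtree has 10 nodes {R, M, D, B, E, Q, H, C, V, F}, right has 2 {P, G}.
  Root R: left subtree has 0 nodes { }, right has 9 {M, D, B, E, Q, H, C, V, F}.
    Root Q: left subtree has 4 nodes {M, D, B, E}, right has 4 {H, C, V, F}.
      Root B: left subtree has 2 nodes {M, D}, right has 1 {E}.
        Root D: left subtree has 1 node {M}, right has 0 { }.
      Root V: left subtree has 2 nodes {H, C}, right has 1 {F}.
        Root C: left subtree has 1 node {H}, right has 0 { }.
  Root G: left subtree has 1 node {P}, right has 0 { }.

T, R, Q, B, D, M, E, V, C, H, F, G, P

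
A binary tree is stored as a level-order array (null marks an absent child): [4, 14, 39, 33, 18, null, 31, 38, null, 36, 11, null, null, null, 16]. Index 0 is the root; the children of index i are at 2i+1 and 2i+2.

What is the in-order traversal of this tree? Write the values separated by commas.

In-order visits the left subtree, then the node, then the right subtree.
At 4: go left to 14.
  At 14: go left to 33.
    At 33: go left to 38.
      38 is a leaf — visit 38.
    Visit 33.
    At 33: no right child.
  Visit 14.
  At 14: go right to 18.
    At 18: go left to 36.
      36 is a leaf — visit 36.
    Visit 18.
    At 18: go right to 11.
      11 is a leaf — visit 11.
Visit 4.
At 4: go right to 39.
  At 39: no left child.
  Visit 39.
  At 39: go right to 31.
    At 31: no left child.
    Visit 31.
    At 31: go right to 16.
      16 is a leaf — visit 16.

38, 33, 14, 36, 18, 11, 4, 39, 31, 16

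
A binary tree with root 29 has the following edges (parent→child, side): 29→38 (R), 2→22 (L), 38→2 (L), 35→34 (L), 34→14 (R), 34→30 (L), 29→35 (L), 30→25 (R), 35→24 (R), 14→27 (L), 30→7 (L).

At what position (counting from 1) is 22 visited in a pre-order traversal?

12

Pre-order visits the node, then its left subtree, then its right subtree.
Visit 29.
At 29: go left to 35.
  Visit 35.
  At 35: go left to 34.
    Visit 34.
    At 34: go left to 30.
      Visit 30.
      At 30: go left to 7.
        7 is a leaf — visit 7.
      At 30: go right to 25.
        25 is a leaf — visit 25.
    At 34: go right to 14.
      Visit 14.
      At 14: go left to 27.
        27 is a leaf — visit 27.
      At 14: no right child.
  At 35: go right to 24.
    24 is a leaf — visit 24.
At 29: go right to 38.
  Visit 38.
  At 38: go left to 2.
    Visit 2.
    At 2: go left to 22.
      22 is a leaf — visit 22.
    At 2: no right child.
  At 38: no right child.
Full pre-order sequence: 29, 35, 34, 30, 7, 25, 14, 27, 24, 38, 2, 22.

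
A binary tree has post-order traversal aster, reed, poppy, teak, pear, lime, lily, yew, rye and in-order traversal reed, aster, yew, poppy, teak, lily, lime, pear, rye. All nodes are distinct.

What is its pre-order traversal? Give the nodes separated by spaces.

rye yew reed aster lily teak poppy lime pear

The last element of post-order is the root; it splits in-order into left and right subtrees.
Root rye: left subtree has 8 nodes {reed, aster, yew, poppy, teak, lily, lime, pear}, right has 0 { }.
  Root yew: left subtree has 2 nodes {reed, aster}, right has 5 {poppy, teak, lily, lime, pear}.
    Root reed: left subtree has 0 nodes { }, right has 1 {aster}.
    Root lily: left subtree has 2 nodes {poppy, teak}, right has 2 {lime, pear}.
      Root teak: left subtree has 1 node {poppy}, right has 0 { }.
      Root lime: left subtree has 0 nodes { }, right has 1 {pear}.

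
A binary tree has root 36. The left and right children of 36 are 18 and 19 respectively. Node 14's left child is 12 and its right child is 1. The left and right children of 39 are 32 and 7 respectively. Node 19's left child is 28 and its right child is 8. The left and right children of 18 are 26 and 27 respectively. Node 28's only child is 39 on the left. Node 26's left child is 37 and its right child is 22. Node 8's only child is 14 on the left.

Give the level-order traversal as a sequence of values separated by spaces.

36 18 19 26 27 28 8 37 22 39 14 32 7 12 1

Level-order visits nodes level by level from the root, left to right within each level.
Level 0: 36
Level 1: 18, 19
Level 2: 26, 27, 28, 8
Level 3: 37, 22, 39, 14
Level 4: 32, 7, 12, 1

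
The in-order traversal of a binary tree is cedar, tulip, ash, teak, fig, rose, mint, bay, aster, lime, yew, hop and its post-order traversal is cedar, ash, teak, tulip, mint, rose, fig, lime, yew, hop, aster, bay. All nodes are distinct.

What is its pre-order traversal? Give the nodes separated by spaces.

The last element of post-order is the root; it splits in-order into left and right subtrees.
Root bay: left subtree has 7 nodes {cedar, tulip, ash, teak, fig, rose, mint}, right has 4 {aster, lime, yew, hop}.
  Root fig: left subtree has 4 nodes {cedar, tulip, ash, teak}, right has 2 {rose, mint}.
    Root tulip: left subtree has 1 node {cedar}, right has 2 {ash, teak}.
      Root teak: left subtree has 1 node {ash}, right has 0 { }.
    Root rose: left subtree has 0 nodes { }, right has 1 {mint}.
  Root aster: left subtree has 0 nodes { }, right has 3 {lime, yew, hop}.
    Root hop: left subtree has 2 nodes {lime, yew}, right has 0 { }.
      Root yew: left subtree has 1 node {lime}, right has 0 { }.

bay fig tulip cedar teak ash rose mint aster hop yew lime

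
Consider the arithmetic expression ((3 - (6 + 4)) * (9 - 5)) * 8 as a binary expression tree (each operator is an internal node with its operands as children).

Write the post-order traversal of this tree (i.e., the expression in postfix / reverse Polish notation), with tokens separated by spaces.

3 6 4 + - 9 5 - * 8 *

Post-order on an expression tree gives postfix notation: for each operator, emit left operand, right operand, then the operator.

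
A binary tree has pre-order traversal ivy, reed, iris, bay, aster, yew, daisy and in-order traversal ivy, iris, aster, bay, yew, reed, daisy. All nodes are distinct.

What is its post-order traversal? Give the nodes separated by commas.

aster, yew, bay, iris, daisy, reed, ivy

The first element of pre-order is the root; it splits in-order into left and right subtrees.
Root ivy: left subtree has 0 nodes { }, right has 6 {iris, aster, bay, yew, reed, daisy}.
  Root reed: left subtree has 4 nodes {iris, aster, bay, yew}, right has 1 {daisy}.
    Root iris: left subtree has 0 nodes { }, right has 3 {aster, bay, yew}.
      Root bay: left subtree has 1 node {aster}, right has 1 {yew}.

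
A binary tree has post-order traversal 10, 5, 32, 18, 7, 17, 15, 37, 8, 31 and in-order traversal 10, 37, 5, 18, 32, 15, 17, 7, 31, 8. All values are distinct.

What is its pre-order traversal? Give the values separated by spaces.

The last element of post-order is the root; it splits in-order into left and right subtrees.
Root 31: left subtree has 8 nodes {10, 37, 5, 18, 32, 15, 17, 7}, right has 1 {8}.
  Root 37: left subtree has 1 node {10}, right has 6 {5, 18, 32, 15, 17, 7}.
    Root 15: left subtree has 3 nodes {5, 18, 32}, right has 2 {17, 7}.
      Root 18: left subtree has 1 node {5}, right has 1 {32}.
      Root 17: left subtree has 0 nodes { }, right has 1 {7}.

31 37 10 15 18 5 32 17 7 8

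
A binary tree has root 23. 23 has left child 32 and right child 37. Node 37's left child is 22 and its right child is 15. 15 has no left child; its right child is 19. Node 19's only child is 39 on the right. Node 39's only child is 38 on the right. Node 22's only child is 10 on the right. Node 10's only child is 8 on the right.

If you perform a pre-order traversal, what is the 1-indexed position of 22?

4

Pre-order visits the node, then its left subtree, then its right subtree.
Visit 23.
At 23: go left to 32.
  32 is a leaf — visit 32.
At 23: go right to 37.
  Visit 37.
  At 37: go left to 22.
    Visit 22.
    At 22: no left child.
    At 22: go right to 10.
      Visit 10.
      At 10: no left child.
      At 10: go right to 8.
        8 is a leaf — visit 8.
  At 37: go right to 15.
    Visit 15.
    At 15: no left child.
    At 15: go right to 19.
      Visit 19.
      At 19: no left child.
      At 19: go right to 39.
        Visit 39.
        At 39: no left child.
        At 39: go right to 38.
          38 is a leaf — visit 38.
Full pre-order sequence: 23, 32, 37, 22, 10, 8, 15, 19, 39, 38.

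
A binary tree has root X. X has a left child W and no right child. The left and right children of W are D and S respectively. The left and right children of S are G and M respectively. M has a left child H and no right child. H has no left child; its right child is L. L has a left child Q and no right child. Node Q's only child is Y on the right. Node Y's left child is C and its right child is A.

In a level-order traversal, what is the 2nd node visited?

W

Level-order visits nodes level by level from the root, left to right within each level.
Level 0: X
Level 1: W
Level 2: D, S
Level 3: G, M
Level 4: H
Level 5: L
Level 6: Q
Level 7: Y
Level 8: C, A
Full level-order sequence: X, W, D, S, G, M, H, L, Q, Y, C, A.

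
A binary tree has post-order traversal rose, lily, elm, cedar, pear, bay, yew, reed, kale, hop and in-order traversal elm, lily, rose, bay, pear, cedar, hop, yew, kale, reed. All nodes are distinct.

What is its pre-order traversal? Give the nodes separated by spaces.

The last element of post-order is the root; it splits in-order into left and right subtrees.
Root hop: left subtree has 6 nodes {elm, lily, rose, bay, pear, cedar}, right has 3 {yew, kale, reed}.
  Root bay: left subtree has 3 nodes {elm, lily, rose}, right has 2 {pear, cedar}.
    Root elm: left subtree has 0 nodes { }, right has 2 {lily, rose}.
      Root lily: left subtree has 0 nodes { }, right has 1 {rose}.
    Root pear: left subtree has 0 nodes { }, right has 1 {cedar}.
  Root kale: left subtree has 1 node {yew}, right has 1 {reed}.

hop bay elm lily rose pear cedar kale yew reed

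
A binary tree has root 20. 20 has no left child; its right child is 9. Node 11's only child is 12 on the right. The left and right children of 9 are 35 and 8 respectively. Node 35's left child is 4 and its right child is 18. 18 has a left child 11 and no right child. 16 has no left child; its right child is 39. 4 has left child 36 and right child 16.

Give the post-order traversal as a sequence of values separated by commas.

36, 39, 16, 4, 12, 11, 18, 35, 8, 9, 20

Post-order visits the left subtree, then the right subtree, then the node.
At 20: no left child.
At 20: go right to 9.
  At 9: go left to 35.
    At 35: go left to 4.
      At 4: go left to 36.
        36 is a leaf — visit 36.
      At 4: go right to 16.
        At 16: no left child.
        At 16: go right to 39.
          39 is a leaf — visit 39.
        Visit 16.
      Visit 4.
    At 35: go right to 18.
      At 18: go left to 11.
        At 11: no left child.
        At 11: go right to 12.
          12 is a leaf — visit 12.
        Visit 11.
      At 18: no right child.
      Visit 18.
    Visit 35.
  At 9: go right to 8.
    8 is a leaf — visit 8.
  Visit 9.
Visit 20.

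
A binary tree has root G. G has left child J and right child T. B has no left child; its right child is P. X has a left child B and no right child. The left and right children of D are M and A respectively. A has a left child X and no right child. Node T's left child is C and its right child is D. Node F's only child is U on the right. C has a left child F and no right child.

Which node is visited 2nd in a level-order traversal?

J

Level-order visits nodes level by level from the root, left to right within each level.
Level 0: G
Level 1: J, T
Level 2: C, D
Level 3: F, M, A
Level 4: U, X
Level 5: B
Level 6: P
Full level-order sequence: G, J, T, C, D, F, M, A, U, X, B, P.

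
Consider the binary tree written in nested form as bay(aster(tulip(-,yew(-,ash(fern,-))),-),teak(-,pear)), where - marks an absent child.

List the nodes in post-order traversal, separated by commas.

fern, ash, yew, tulip, aster, pear, teak, bay

Post-order visits the left subtree, then the right subtree, then the node.
At bay: go left to aster.
  At aster: go left to tulip.
    At tulip: no left child.
    At tulip: go right to yew.
      At yew: no left child.
      At yew: go right to ash.
        At ash: go left to fern.
          fern is a leaf — visit fern.
        At ash: no right child.
        Visit ash.
      Visit yew.
    Visit tulip.
  At aster: no right child.
  Visit aster.
At bay: go right to teak.
  At teak: no left child.
  At teak: go right to pear.
    pear is a leaf — visit pear.
  Visit teak.
Visit bay.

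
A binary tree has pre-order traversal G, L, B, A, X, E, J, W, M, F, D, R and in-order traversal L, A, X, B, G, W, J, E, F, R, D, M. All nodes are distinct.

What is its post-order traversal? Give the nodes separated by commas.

X, A, B, L, W, J, R, D, F, M, E, G

The first element of pre-order is the root; it splits in-order into left and right subtrees.
Root G: left subtree has 4 nodes {L, A, X, B}, right has 7 {W, J, E, F, R, D, M}.
  Root L: left subtree has 0 nodes { }, right has 3 {A, X, B}.
    Root B: left subtree has 2 nodes {A, X}, right has 0 { }.
      Root A: left subtree has 0 nodes { }, right has 1 {X}.
  Root E: left subtree has 2 nodes {W, J}, right has 4 {F, R, D, M}.
    Root J: left subtree has 1 node {W}, right has 0 { }.
    Root M: left subtree has 3 nodes {F, R, D}, right has 0 { }.
      Root F: left subtree has 0 nodes { }, right has 2 {R, D}.
        Root D: left subtree has 1 node {R}, right has 0 { }.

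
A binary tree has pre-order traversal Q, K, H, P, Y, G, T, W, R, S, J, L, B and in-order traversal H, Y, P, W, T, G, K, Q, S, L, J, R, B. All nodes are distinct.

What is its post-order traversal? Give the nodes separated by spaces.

The first element of pre-order is the root; it splits in-order into left and right subtrees.
Root Q: left subtree has 7 nodes {H, Y, P, W, T, G, K}, right has 5 {S, L, J, R, B}.
  Root K: left subtree has 6 nodes {H, Y, P, W, T, G}, right has 0 { }.
    Root H: left subtree has 0 nodes { }, right has 5 {Y, P, W, T, G}.
      Root P: left subtree has 1 node {Y}, right has 3 {W, T, G}.
        Root G: left subtree has 2 nodes {W, T}, right has 0 { }.
          Root T: left subtree has 1 node {W}, right has 0 { }.
  Root R: left subtree has 3 nodes {S, L, J}, right has 1 {B}.
    Root S: left subtree has 0 nodes { }, right has 2 {L, J}.
      Root J: left subtree has 1 node {L}, right has 0 { }.

Y W T G P H K L J S B R Q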